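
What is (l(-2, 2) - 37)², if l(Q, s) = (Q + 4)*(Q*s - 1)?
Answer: 2209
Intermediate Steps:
l(Q, s) = (-1 + Q*s)*(4 + Q) (l(Q, s) = (4 + Q)*(-1 + Q*s) = (-1 + Q*s)*(4 + Q))
(l(-2, 2) - 37)² = ((-4 - 1*(-2) + 2*(-2)² + 4*(-2)*2) - 37)² = ((-4 + 2 + 2*4 - 16) - 37)² = ((-4 + 2 + 8 - 16) - 37)² = (-10 - 37)² = (-47)² = 2209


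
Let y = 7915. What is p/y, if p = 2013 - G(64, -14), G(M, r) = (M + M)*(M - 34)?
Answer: -1827/7915 ≈ -0.23083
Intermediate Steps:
G(M, r) = 2*M*(-34 + M) (G(M, r) = (2*M)*(-34 + M) = 2*M*(-34 + M))
p = -1827 (p = 2013 - 2*64*(-34 + 64) = 2013 - 2*64*30 = 2013 - 1*3840 = 2013 - 3840 = -1827)
p/y = -1827/7915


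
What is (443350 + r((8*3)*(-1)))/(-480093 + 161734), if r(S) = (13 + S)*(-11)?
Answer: -443471/318359 ≈ -1.3930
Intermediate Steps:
r(S) = -143 - 11*S
(443350 + r((8*3)*(-1)))/(-480093 + 161734) = (443350 + (-143 - 11*8*3*(-1)))/(-480093 + 161734) = (443350 + (-143 - 264*(-1)))/(-318359) = (443350 + (-143 - 11*(-24)))*(-1/318359) = (443350 + (-143 + 264))*(-1/318359) = (443350 + 121)*(-1/318359) = 443471*(-1/318359) = -443471/318359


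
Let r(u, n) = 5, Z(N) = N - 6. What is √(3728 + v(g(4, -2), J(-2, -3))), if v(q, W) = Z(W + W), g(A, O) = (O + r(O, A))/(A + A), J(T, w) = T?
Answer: 13*√22 ≈ 60.975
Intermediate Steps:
Z(N) = -6 + N
g(A, O) = (5 + O)/(2*A) (g(A, O) = (O + 5)/(A + A) = (5 + O)/((2*A)) = (5 + O)*(1/(2*A)) = (5 + O)/(2*A))
v(q, W) = -6 + 2*W (v(q, W) = -6 + (W + W) = -6 + 2*W)
√(3728 + v(g(4, -2), J(-2, -3))) = √(3728 + (-6 + 2*(-2))) = √(3728 + (-6 - 4)) = √(3728 - 10) = √3718 = 13*√22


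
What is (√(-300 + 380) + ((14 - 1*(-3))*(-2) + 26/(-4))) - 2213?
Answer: -4507/2 + 4*√5 ≈ -2244.6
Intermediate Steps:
(√(-300 + 380) + ((14 - 1*(-3))*(-2) + 26/(-4))) - 2213 = (√80 + ((14 + 3)*(-2) + 26*(-¼))) - 2213 = (4*√5 + (17*(-2) - 13/2)) - 2213 = (4*√5 + (-34 - 13/2)) - 2213 = (4*√5 - 81/2) - 2213 = (-81/2 + 4*√5) - 2213 = -4507/2 + 4*√5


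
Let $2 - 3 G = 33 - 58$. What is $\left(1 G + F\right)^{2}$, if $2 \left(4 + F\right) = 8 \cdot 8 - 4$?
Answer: $1225$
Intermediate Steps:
$G = 9$ ($G = \frac{2}{3} - \frac{33 - 58}{3} = \frac{2}{3} - - \frac{25}{3} = \frac{2}{3} + \frac{25}{3} = 9$)
$F = 26$ ($F = -4 + \frac{8 \cdot 8 - 4}{2} = -4 + \frac{64 - 4}{2} = -4 + \frac{1}{2} \cdot 60 = -4 + 30 = 26$)
$\left(1 G + F\right)^{2} = \left(1 \cdot 9 + 26\right)^{2} = \left(9 + 26\right)^{2} = 35^{2} = 1225$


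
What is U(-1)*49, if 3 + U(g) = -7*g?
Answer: 196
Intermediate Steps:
U(g) = -3 - 7*g
U(-1)*49 = (-3 - 7*(-1))*49 = (-3 + 7)*49 = 4*49 = 196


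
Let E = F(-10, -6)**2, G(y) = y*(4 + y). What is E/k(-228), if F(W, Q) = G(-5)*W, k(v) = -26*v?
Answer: 625/1482 ≈ 0.42173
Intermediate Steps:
F(W, Q) = 5*W (F(W, Q) = (-5*(4 - 5))*W = (-5*(-1))*W = 5*W)
E = 2500 (E = (5*(-10))**2 = (-50)**2 = 2500)
E/k(-228) = 2500/((-26*(-228))) = 2500/5928 = 2500*(1/5928) = 625/1482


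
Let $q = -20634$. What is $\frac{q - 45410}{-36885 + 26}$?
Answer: $\frac{66044}{36859} \approx 1.7918$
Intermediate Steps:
$\frac{q - 45410}{-36885 + 26} = \frac{-20634 - 45410}{-36885 + 26} = - \frac{66044}{-36859} = \left(-66044\right) \left(- \frac{1}{36859}\right) = \frac{66044}{36859}$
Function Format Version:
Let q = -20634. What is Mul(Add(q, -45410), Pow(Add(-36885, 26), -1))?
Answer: Rational(66044, 36859) ≈ 1.7918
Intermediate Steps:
Mul(Add(q, -45410), Pow(Add(-36885, 26), -1)) = Mul(Add(-20634, -45410), Pow(Add(-36885, 26), -1)) = Mul(-66044, Pow(-36859, -1)) = Mul(-66044, Rational(-1, 36859)) = Rational(66044, 36859)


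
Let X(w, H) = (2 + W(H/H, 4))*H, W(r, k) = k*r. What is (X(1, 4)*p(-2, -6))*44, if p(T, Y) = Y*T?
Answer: 12672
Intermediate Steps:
p(T, Y) = T*Y
X(w, H) = 6*H (X(w, H) = (2 + 4*(H/H))*H = (2 + 4*1)*H = (2 + 4)*H = 6*H)
(X(1, 4)*p(-2, -6))*44 = ((6*4)*(-2*(-6)))*44 = (24*12)*44 = 288*44 = 12672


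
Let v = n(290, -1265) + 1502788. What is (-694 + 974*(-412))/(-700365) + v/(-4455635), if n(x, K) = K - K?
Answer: 9847799346/41607610757 ≈ 0.23668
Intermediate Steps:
n(x, K) = 0
v = 1502788 (v = 0 + 1502788 = 1502788)
(-694 + 974*(-412))/(-700365) + v/(-4455635) = (-694 + 974*(-412))/(-700365) + 1502788/(-4455635) = (-694 - 401288)*(-1/700365) + 1502788*(-1/4455635) = -401982*(-1/700365) - 1502788/4455635 = 133994/233455 - 1502788/4455635 = 9847799346/41607610757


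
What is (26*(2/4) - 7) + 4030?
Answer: 4036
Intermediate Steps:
(26*(2/4) - 7) + 4030 = (26*(2*(¼)) - 7) + 4030 = (26*(½) - 7) + 4030 = (13 - 7) + 4030 = 6 + 4030 = 4036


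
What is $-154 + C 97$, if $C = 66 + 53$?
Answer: $11389$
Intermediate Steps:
$C = 119$
$-154 + C 97 = -154 + 119 \cdot 97 = -154 + 11543 = 11389$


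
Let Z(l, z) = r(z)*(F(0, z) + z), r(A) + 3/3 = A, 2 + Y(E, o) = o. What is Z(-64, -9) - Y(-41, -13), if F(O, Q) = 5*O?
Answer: 105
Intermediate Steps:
Y(E, o) = -2 + o
r(A) = -1 + A
Z(l, z) = z*(-1 + z) (Z(l, z) = (-1 + z)*(5*0 + z) = (-1 + z)*(0 + z) = (-1 + z)*z = z*(-1 + z))
Z(-64, -9) - Y(-41, -13) = -9*(-1 - 9) - (-2 - 13) = -9*(-10) - 1*(-15) = 90 + 15 = 105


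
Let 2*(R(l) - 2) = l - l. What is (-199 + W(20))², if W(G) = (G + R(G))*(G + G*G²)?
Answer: 31060890081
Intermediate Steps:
R(l) = 2 (R(l) = 2 + (l - l)/2 = 2 + (½)*0 = 2 + 0 = 2)
W(G) = (2 + G)*(G + G³) (W(G) = (G + 2)*(G + G*G²) = (2 + G)*(G + G³))
(-199 + W(20))² = (-199 + 20*(2 + 20 + 20³ + 2*20²))² = (-199 + 20*(2 + 20 + 8000 + 2*400))² = (-199 + 20*(2 + 20 + 8000 + 800))² = (-199 + 20*8822)² = (-199 + 176440)² = 176241² = 31060890081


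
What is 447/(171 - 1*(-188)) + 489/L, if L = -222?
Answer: -25439/26566 ≈ -0.95758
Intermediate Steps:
447/(171 - 1*(-188)) + 489/L = 447/(171 - 1*(-188)) + 489/(-222) = 447/(171 + 188) + 489*(-1/222) = 447/359 - 163/74 = -25439/26566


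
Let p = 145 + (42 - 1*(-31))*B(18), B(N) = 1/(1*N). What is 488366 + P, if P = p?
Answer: 8793271/18 ≈ 4.8852e+5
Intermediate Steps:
B(N) = 1/N
p = 2683/18 (p = 145 + (42 - 1*(-31))/18 = 145 + (42 + 31)*(1/18) = 145 + 73*(1/18) = 145 + 73/18 = 2683/18 ≈ 149.06)
P = 2683/18 ≈ 149.06
488366 + P = 488366 + 2683/18 = 8793271/18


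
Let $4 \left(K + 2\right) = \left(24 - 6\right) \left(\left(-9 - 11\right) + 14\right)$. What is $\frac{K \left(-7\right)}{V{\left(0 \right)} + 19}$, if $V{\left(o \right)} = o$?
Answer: $\frac{203}{19} \approx 10.684$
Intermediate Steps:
$K = -29$ ($K = -2 + \frac{\left(24 - 6\right) \left(\left(-9 - 11\right) + 14\right)}{4} = -2 + \frac{18 \left(\left(-9 - 11\right) + 14\right)}{4} = -2 + \frac{18 \left(-20 + 14\right)}{4} = -2 + \frac{18 \left(-6\right)}{4} = -2 + \frac{1}{4} \left(-108\right) = -2 - 27 = -29$)
$\frac{K \left(-7\right)}{V{\left(0 \right)} + 19} = \frac{\left(-29\right) \left(-7\right)}{0 + 19} = \frac{203}{19}$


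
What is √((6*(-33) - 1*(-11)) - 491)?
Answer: I*√678 ≈ 26.038*I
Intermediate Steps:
√((6*(-33) - 1*(-11)) - 491) = √((-198 + 11) - 491) = √(-187 - 491) = √(-678) = I*√678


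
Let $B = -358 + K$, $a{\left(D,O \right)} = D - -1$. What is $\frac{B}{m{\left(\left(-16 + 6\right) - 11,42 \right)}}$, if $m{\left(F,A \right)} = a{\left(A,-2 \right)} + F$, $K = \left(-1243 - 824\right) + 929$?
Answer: $-68$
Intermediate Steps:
$a{\left(D,O \right)} = 1 + D$ ($a{\left(D,O \right)} = D + 1 = 1 + D$)
$K = -1138$ ($K = -2067 + 929 = -1138$)
$m{\left(F,A \right)} = 1 + A + F$ ($m{\left(F,A \right)} = \left(1 + A\right) + F = 1 + A + F$)
$B = -1496$ ($B = -358 - 1138 = -1496$)
$\frac{B}{m{\left(\left(-16 + 6\right) - 11,42 \right)}} = - \frac{1496}{1 + 42 + \left(\left(-16 + 6\right) - 11\right)} = - \frac{1496}{1 + 42 - 21} = - \frac{1496}{22} = \left(-1496\right) \frac{1}{22} = -68$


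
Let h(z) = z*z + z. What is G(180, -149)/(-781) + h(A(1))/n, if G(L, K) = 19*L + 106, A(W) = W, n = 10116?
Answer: -17833727/3950298 ≈ -4.5145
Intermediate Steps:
G(L, K) = 106 + 19*L
h(z) = z + z² (h(z) = z² + z = z + z²)
G(180, -149)/(-781) + h(A(1))/n = (106 + 19*180)/(-781) + (1*(1 + 1))/10116 = (106 + 3420)*(-1/781) + (1*2)*(1/10116) = 3526*(-1/781) + 2*(1/10116) = -3526/781 + 1/5058 = -17833727/3950298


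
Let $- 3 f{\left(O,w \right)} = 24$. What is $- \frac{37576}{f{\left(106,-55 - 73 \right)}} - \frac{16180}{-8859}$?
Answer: $\frac{41626903}{8859} \approx 4698.8$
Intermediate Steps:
$f{\left(O,w \right)} = -8$ ($f{\left(O,w \right)} = \left(- \frac{1}{3}\right) 24 = -8$)
$- \frac{37576}{f{\left(106,-55 - 73 \right)}} - \frac{16180}{-8859} = - \frac{37576}{-8} - \frac{16180}{-8859} = \left(-37576\right) \left(- \frac{1}{8}\right) - - \frac{16180}{8859} = 4697 + \frac{16180}{8859} = \frac{41626903}{8859}$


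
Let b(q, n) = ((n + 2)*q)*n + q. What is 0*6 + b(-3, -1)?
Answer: 0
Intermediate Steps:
b(q, n) = q + n*q*(2 + n) (b(q, n) = ((2 + n)*q)*n + q = (q*(2 + n))*n + q = n*q*(2 + n) + q = q + n*q*(2 + n))
0*6 + b(-3, -1) = 0*6 - 3*(1 + (-1)² + 2*(-1)) = 0 - 3*(1 + 1 - 2) = 0 - 3*0 = 0 + 0 = 0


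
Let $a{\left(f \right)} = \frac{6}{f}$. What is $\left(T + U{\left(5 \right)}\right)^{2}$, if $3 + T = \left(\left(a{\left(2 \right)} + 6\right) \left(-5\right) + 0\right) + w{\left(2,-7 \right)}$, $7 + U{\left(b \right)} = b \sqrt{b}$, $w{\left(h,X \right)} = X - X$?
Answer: $3150 - 550 \sqrt{5} \approx 1920.2$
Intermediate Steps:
$w{\left(h,X \right)} = 0$
$U{\left(b \right)} = -7 + b^{\frac{3}{2}}$ ($U{\left(b \right)} = -7 + b \sqrt{b} = -7 + b^{\frac{3}{2}}$)
$T = -48$ ($T = -3 + \left(\left(\left(\frac{6}{2} + 6\right) \left(-5\right) + 0\right) + 0\right) = -3 + \left(\left(\left(6 \cdot \frac{1}{2} + 6\right) \left(-5\right) + 0\right) + 0\right) = -3 + \left(\left(\left(3 + 6\right) \left(-5\right) + 0\right) + 0\right) = -3 + \left(\left(9 \left(-5\right) + 0\right) + 0\right) = -3 + \left(\left(-45 + 0\right) + 0\right) = -3 + \left(-45 + 0\right) = -3 - 45 = -48$)
$\left(T + U{\left(5 \right)}\right)^{2} = \left(-48 - \left(7 - 5^{\frac{3}{2}}\right)\right)^{2} = \left(-48 - \left(7 - 5 \sqrt{5}\right)\right)^{2} = \left(-55 + 5 \sqrt{5}\right)^{2}$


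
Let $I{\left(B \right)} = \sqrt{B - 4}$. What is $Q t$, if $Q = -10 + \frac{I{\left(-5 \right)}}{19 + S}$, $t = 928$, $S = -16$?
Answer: $-9280 + 928 i \approx -9280.0 + 928.0 i$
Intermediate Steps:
$I{\left(B \right)} = \sqrt{-4 + B}$
$Q = -10 + i$ ($Q = -10 + \frac{\sqrt{-4 - 5}}{19 - 16} = -10 + \frac{\sqrt{-9}}{3} = -10 + \frac{3 i}{3} = -10 + i \approx -10.0 + 1.0 i$)
$Q t = \left(-10 + i\right) 928 = -9280 + 928 i$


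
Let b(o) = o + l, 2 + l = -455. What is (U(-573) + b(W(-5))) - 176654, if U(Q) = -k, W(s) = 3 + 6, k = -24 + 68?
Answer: -177146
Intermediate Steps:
l = -457 (l = -2 - 455 = -457)
k = 44
W(s) = 9
b(o) = -457 + o (b(o) = o - 457 = -457 + o)
U(Q) = -44 (U(Q) = -1*44 = -44)
(U(-573) + b(W(-5))) - 176654 = (-44 + (-457 + 9)) - 176654 = (-44 - 448) - 176654 = -492 - 176654 = -177146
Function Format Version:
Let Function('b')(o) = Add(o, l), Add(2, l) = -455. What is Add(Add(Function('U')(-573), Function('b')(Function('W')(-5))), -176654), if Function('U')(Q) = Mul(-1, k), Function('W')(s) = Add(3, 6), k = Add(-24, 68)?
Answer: -177146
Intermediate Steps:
l = -457 (l = Add(-2, -455) = -457)
k = 44
Function('W')(s) = 9
Function('b')(o) = Add(-457, o) (Function('b')(o) = Add(o, -457) = Add(-457, o))
Function('U')(Q) = -44 (Function('U')(Q) = Mul(-1, 44) = -44)
Add(Add(Function('U')(-573), Function('b')(Function('W')(-5))), -176654) = Add(Add(-44, Add(-457, 9)), -176654) = Add(Add(-44, -448), -176654) = Add(-492, -176654) = -177146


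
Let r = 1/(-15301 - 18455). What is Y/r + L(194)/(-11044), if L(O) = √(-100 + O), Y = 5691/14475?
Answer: -64035132/4825 - √94/11044 ≈ -13272.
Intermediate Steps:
Y = 1897/4825 (Y = 5691*(1/14475) = 1897/4825 ≈ 0.39316)
r = -1/33756 (r = 1/(-33756) = -1/33756 ≈ -2.9624e-5)
Y/r + L(194)/(-11044) = 1897/(4825*(-1/33756)) + √(-100 + 194)/(-11044) = (1897/4825)*(-33756) + √94*(-1/11044) = -64035132/4825 - √94/11044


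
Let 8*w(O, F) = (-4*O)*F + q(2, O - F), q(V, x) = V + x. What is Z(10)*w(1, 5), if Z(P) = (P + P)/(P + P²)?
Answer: -½ ≈ -0.50000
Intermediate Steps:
Z(P) = 2*P/(P + P²) (Z(P) = (2*P)/(P + P²) = 2*P/(P + P²))
w(O, F) = ¼ - F/8 + O/8 - F*O/2 (w(O, F) = ((-4*O)*F + (2 + (O - F)))/8 = (-4*F*O + (2 + O - F))/8 = (2 + O - F - 4*F*O)/8 = ¼ - F/8 + O/8 - F*O/2)
Z(10)*w(1, 5) = (2/(1 + 10))*(¼ - ⅛*5 + (⅛)*1 - ½*5*1) = (2/11)*(¼ - 5/8 + ⅛ - 5/2) = (2*(1/11))*(-11/4) = (2/11)*(-11/4) = -½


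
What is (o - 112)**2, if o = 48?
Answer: 4096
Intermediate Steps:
(o - 112)**2 = (48 - 112)**2 = (-64)**2 = 4096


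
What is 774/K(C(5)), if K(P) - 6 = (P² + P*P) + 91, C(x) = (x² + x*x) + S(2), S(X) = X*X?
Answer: 774/5929 ≈ 0.13054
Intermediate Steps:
S(X) = X²
C(x) = 4 + 2*x² (C(x) = (x² + x*x) + 2² = (x² + x²) + 4 = 2*x² + 4 = 4 + 2*x²)
K(P) = 97 + 2*P² (K(P) = 6 + ((P² + P*P) + 91) = 6 + ((P² + P²) + 91) = 6 + (2*P² + 91) = 6 + (91 + 2*P²) = 97 + 2*P²)
774/K(C(5)) = 774/(97 + 2*(4 + 2*5²)²) = 774/(97 + 2*(4 + 2*25)²) = 774/(97 + 2*(4 + 50)²) = 774/(97 + 2*54²) = 774/(97 + 2*2916) = 774/(97 + 5832) = 774/5929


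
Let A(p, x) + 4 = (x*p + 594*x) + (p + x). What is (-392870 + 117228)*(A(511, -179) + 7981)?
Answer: 52230300012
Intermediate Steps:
A(p, x) = -4 + p + 595*x + p*x (A(p, x) = -4 + ((x*p + 594*x) + (p + x)) = -4 + ((p*x + 594*x) + (p + x)) = -4 + ((594*x + p*x) + (p + x)) = -4 + (p + 595*x + p*x) = -4 + p + 595*x + p*x)
(-392870 + 117228)*(A(511, -179) + 7981) = (-392870 + 117228)*((-4 + 511 + 595*(-179) + 511*(-179)) + 7981) = -275642*((-4 + 511 - 106505 - 91469) + 7981) = -275642*(-197467 + 7981) = -275642*(-189486) = 52230300012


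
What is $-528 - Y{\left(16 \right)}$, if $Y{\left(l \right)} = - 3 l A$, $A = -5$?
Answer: $-768$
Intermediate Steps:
$Y{\left(l \right)} = 15 l$ ($Y{\left(l \right)} = - 3 l \left(-5\right) = 15 l$)
$-528 - Y{\left(16 \right)} = -528 - 15 \cdot 16 = -528 - 240 = -768$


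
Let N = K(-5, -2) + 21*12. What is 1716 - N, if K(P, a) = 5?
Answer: 1459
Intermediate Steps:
N = 257 (N = 5 + 21*12 = 5 + 252 = 257)
1716 - N = 1716 - 1*257 = 1716 - 257 = 1459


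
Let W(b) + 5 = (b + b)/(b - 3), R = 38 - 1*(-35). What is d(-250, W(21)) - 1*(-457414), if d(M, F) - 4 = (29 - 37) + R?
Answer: 457483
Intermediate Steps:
R = 73 (R = 38 + 35 = 73)
W(b) = -5 + 2*b/(-3 + b) (W(b) = -5 + (b + b)/(b - 3) = -5 + (2*b)/(-3 + b) = -5 + 2*b/(-3 + b))
d(M, F) = 69 (d(M, F) = 4 + ((29 - 37) + 73) = 4 + (-8 + 73) = 4 + 65 = 69)
d(-250, W(21)) - 1*(-457414) = 69 - 1*(-457414) = 69 + 457414 = 457483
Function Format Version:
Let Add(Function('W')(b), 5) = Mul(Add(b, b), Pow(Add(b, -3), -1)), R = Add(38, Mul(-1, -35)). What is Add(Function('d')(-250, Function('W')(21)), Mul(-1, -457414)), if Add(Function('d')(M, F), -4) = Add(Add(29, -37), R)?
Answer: 457483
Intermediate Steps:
R = 73 (R = Add(38, 35) = 73)
Function('W')(b) = Add(-5, Mul(2, b, Pow(Add(-3, b), -1))) (Function('W')(b) = Add(-5, Mul(Add(b, b), Pow(Add(b, -3), -1))) = Add(-5, Mul(Mul(2, b), Pow(Add(-3, b), -1))) = Add(-5, Mul(2, b, Pow(Add(-3, b), -1))))
Function('d')(M, F) = 69 (Function('d')(M, F) = Add(4, Add(Add(29, -37), 73)) = Add(4, Add(-8, 73)) = Add(4, 65) = 69)
Add(Function('d')(-250, Function('W')(21)), Mul(-1, -457414)) = Add(69, Mul(-1, -457414)) = Add(69, 457414) = 457483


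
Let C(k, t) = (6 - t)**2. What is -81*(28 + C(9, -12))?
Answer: -28512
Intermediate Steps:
-81*(28 + C(9, -12)) = -81*(28 + (-6 - 12)**2) = -81*(28 + (-18)**2) = -81*(28 + 324) = -81*352 = -28512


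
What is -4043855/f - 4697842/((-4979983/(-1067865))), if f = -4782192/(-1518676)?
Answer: -593198190154776475/258861248508 ≈ -2.2916e+6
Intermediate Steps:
f = 1195548/379669 (f = -4782192*(-1/1518676) = 1195548/379669 ≈ 3.1489)
-4043855/f - 4697842/((-4979983/(-1067865))) = -4043855/1195548/379669 - 4697842/((-4979983/(-1067865))) = -4043855*379669/1195548 - 4697842/((-4979983*(-1/1067865))) = -1535326383995/1195548 - 4697842/4979983/1067865 = -1535326383995/1195548 - 4697842*1067865/4979983 = -1535326383995/1195548 - 218115697710/216521 = -593198190154776475/258861248508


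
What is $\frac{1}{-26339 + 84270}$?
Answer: $\frac{1}{57931} \approx 1.7262 \cdot 10^{-5}$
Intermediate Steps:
$\frac{1}{-26339 + 84270} = \frac{1}{57931}$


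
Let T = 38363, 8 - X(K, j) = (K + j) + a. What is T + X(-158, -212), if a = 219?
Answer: 38522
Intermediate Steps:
X(K, j) = -211 - K - j (X(K, j) = 8 - ((K + j) + 219) = 8 - (219 + K + j) = 8 + (-219 - K - j) = -211 - K - j)
T + X(-158, -212) = 38363 + (-211 - 1*(-158) - 1*(-212)) = 38363 + (-211 + 158 + 212) = 38363 + 159 = 38522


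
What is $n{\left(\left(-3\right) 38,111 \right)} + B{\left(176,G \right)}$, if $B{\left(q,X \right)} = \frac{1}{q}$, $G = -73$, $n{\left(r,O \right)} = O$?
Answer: $\frac{19537}{176} \approx 111.01$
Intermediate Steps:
$n{\left(\left(-3\right) 38,111 \right)} + B{\left(176,G \right)} = 111 + \frac{1}{176} = \frac{19537}{176}$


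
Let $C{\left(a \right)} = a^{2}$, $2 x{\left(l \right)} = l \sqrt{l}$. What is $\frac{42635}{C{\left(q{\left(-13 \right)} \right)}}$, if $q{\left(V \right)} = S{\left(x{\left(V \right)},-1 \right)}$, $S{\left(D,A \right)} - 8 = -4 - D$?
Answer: $\frac{170540}{\left(8 + 13 i \sqrt{13}\right)^{2}} \approx -71.157 - 25.018 i$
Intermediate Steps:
$x{\left(l \right)} = \frac{l^{\frac{3}{2}}}{2}$ ($x{\left(l \right)} = \frac{l \sqrt{l}}{2} = \frac{l^{\frac{3}{2}}}{2}$)
$S{\left(D,A \right)} = 4 - D$ ($S{\left(D,A \right)} = 8 - \left(4 + D\right) = 4 - D$)
$q{\left(V \right)} = 4 - \frac{V^{\frac{3}{2}}}{2}$
$\frac{42635}{C{\left(q{\left(-13 \right)} \right)}} = \frac{42635}{\left(4 - \frac{\left(-13\right)^{\frac{3}{2}}}{2}\right)^{2}} = \frac{42635}{\left(4 - \frac{\left(-13\right) i \sqrt{13}}{2}\right)^{2}} = \frac{42635}{\left(4 + \frac{13 i \sqrt{13}}{2}\right)^{2}}$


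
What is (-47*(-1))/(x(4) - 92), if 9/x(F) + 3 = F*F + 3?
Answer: -752/1463 ≈ -0.51401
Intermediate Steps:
x(F) = 9/F² (x(F) = 9/(-3 + (F*F + 3)) = 9/(-3 + (F² + 3)) = 9/(-3 + (3 + F²)) = 9/(F²) = 9/F²)
(-47*(-1))/(x(4) - 92) = (-47*(-1))/(9/4² - 92) = 47/(9*(1/16) - 92) = 47/(9/16 - 92) = 47/(-1463/16) = 47*(-16/1463) = -752/1463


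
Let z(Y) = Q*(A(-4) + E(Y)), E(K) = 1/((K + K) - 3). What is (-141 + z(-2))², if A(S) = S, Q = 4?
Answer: 1216609/49 ≈ 24829.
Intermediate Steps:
E(K) = 1/(-3 + 2*K) (E(K) = 1/(2*K - 3) = 1/(-3 + 2*K))
z(Y) = -16 + 4/(-3 + 2*Y) (z(Y) = 4*(-4 + 1/(-3 + 2*Y)) = -16 + 4/(-3 + 2*Y))
(-141 + z(-2))² = (-141 + 4*(13 - 8*(-2))/(-3 + 2*(-2)))² = (-141 + 4*(13 + 16)/(-3 - 4))² = (-141 + 4*29/(-7))² = (-141 + 4*(-⅐)*29)² = (-141 - 116/7)² = (-1103/7)² = 1216609/49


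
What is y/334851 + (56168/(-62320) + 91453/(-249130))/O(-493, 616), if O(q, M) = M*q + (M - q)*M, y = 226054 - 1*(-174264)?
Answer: 134000411857281005/112086634542316896 ≈ 1.1955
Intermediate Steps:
y = 400318 (y = 226054 + 174264 = 400318)
O(q, M) = M*q + M*(M - q)
y/334851 + (56168/(-62320) + 91453/(-249130))/O(-493, 616) = 400318/334851 + (56168/(-62320) + 91453/(-249130))/(616²) = 400318*(1/334851) + (56168*(-1/62320) + 91453*(-1/249130))/379456 = 400318/334851 + (-7021/7790 - 91453/249130)*(1/379456) = 400318/334851 - 24615606/19407227*1/379456 = 400318/334851 - 12307803/3682094364256 = 134000411857281005/112086634542316896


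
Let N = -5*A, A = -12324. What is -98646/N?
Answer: -16441/10270 ≈ -1.6009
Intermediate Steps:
N = 61620 (N = -5*(-12324) = 61620)
-98646/N = -98646/61620 = -98646*1/61620 = -16441/10270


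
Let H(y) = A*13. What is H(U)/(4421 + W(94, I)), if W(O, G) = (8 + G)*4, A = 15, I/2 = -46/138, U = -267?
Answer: 45/1027 ≈ 0.043817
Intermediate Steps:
I = -⅔ (I = 2*(-46/138) = 2*(-46*1/138) = 2*(-⅓) = -⅔ ≈ -0.66667)
W(O, G) = 32 + 4*G
H(y) = 195 (H(y) = 15*13 = 195)
H(U)/(4421 + W(94, I)) = 195/(4421 + (32 + 4*(-⅔))) = 195/(4421 + (32 - 8/3)) = 195/(4421 + 88/3) = 195/(13351/3) = 195*(3/13351) = 45/1027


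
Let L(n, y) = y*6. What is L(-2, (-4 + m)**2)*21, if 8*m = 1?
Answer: 60543/32 ≈ 1892.0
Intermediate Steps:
m = 1/8 (m = (1/8)*1 = 1/8 ≈ 0.12500)
L(n, y) = 6*y
L(-2, (-4 + m)**2)*21 = (6*(-4 + 1/8)**2)*21 = (6*(-31/8)**2)*21 = (6*(961/64))*21 = (2883/32)*21 = 60543/32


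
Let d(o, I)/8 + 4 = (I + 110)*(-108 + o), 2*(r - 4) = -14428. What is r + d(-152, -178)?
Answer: 134198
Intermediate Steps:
r = -7210 (r = 4 + (½)*(-14428) = 4 - 7214 = -7210)
d(o, I) = -32 + 8*(-108 + o)*(110 + I) (d(o, I) = -32 + 8*((I + 110)*(-108 + o)) = -32 + 8*((110 + I)*(-108 + o)) = -32 + 8*((-108 + o)*(110 + I)) = -32 + 8*(-108 + o)*(110 + I))
r + d(-152, -178) = -7210 + (-95072 - 864*(-178) + 880*(-152) + 8*(-178)*(-152)) = -7210 + (-95072 + 153792 - 133760 + 216448) = -7210 + 141408 = 134198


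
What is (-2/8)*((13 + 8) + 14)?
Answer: -35/4 ≈ -8.7500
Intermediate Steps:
(-2/8)*((13 + 8) + 14) = (-2*⅛)*(21 + 14) = -¼*35 = -35/4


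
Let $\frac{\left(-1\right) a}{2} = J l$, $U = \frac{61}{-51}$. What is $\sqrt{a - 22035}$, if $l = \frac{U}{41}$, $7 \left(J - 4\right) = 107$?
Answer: $\frac{5 i \sqrt{20980339149}}{4879} \approx 148.44 i$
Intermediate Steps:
$U = - \frac{61}{51}$ ($U = 61 \left(- \frac{1}{51}\right) = - \frac{61}{51} \approx -1.1961$)
$J = \frac{135}{7}$ ($J = 4 + \frac{1}{7} \cdot 107 = 4 + \frac{107}{7} = \frac{135}{7} \approx 19.286$)
$l = - \frac{61}{2091}$ ($l = - \frac{61}{51 \cdot 41} = \left(- \frac{61}{51}\right) \frac{1}{41} = - \frac{61}{2091} \approx -0.029173$)
$a = \frac{5490}{4879}$ ($a = - 2 \cdot \frac{135}{7} \left(- \frac{61}{2091}\right) = \left(-2\right) \left(- \frac{2745}{4879}\right) = \frac{5490}{4879} \approx 1.1252$)
$\sqrt{a - 22035} = \sqrt{\frac{5490}{4879} - 22035} = \sqrt{- \frac{107503275}{4879}} = \frac{5 i \sqrt{20980339149}}{4879}$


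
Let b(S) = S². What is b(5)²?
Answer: 625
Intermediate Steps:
b(5)² = (5²)² = 25² = 625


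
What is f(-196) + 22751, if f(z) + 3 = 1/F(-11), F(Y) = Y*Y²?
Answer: 30277587/1331 ≈ 22748.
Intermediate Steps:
F(Y) = Y³
f(z) = -3994/1331 (f(z) = -3 + 1/((-11)³) = -3 + 1/(-1331) = -3 - 1/1331 = -3994/1331)
f(-196) + 22751 = -3994/1331 + 22751 = 30277587/1331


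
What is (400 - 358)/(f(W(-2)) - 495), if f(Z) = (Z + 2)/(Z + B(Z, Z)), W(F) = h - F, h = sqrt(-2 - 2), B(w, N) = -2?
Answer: -5187/61010 + 21*I/61010 ≈ -0.085019 + 0.00034421*I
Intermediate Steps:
h = 2*I (h = sqrt(-4) = 2*I ≈ 2.0*I)
W(F) = -F + 2*I (W(F) = 2*I - F = -F + 2*I)
f(Z) = (2 + Z)/(-2 + Z) (f(Z) = (Z + 2)/(Z - 2) = (2 + Z)/(-2 + Z))
(400 - 358)/(f(W(-2)) - 495) = (400 - 358)/((2 + (-1*(-2) + 2*I))/(-2 + (-1*(-2) + 2*I)) - 495) = 42/((2 + (2 + 2*I))/(-2 + (2 + 2*I)) - 495) = 42/((4 + 2*I)/((2*I)) - 495) = 42/((-I/2)*(4 + 2*I) - 495) = 42/(-I*(4 + 2*I)/2 - 495) = 42/(-495 - I*(4 + 2*I)/2)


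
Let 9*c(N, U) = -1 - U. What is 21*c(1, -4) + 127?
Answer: 134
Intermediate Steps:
c(N, U) = -⅑ - U/9 (c(N, U) = (-1 - U)/9 = -⅑ - U/9)
21*c(1, -4) + 127 = 21*(-⅑ - ⅑*(-4)) + 127 = 21*(-⅑ + 4/9) + 127 = 21*(⅓) + 127 = 7 + 127 = 134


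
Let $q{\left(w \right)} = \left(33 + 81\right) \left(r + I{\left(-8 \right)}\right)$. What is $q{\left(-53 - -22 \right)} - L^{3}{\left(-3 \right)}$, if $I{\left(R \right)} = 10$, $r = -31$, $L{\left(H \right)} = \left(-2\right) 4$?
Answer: $-1882$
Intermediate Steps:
$L{\left(H \right)} = -8$
$q{\left(w \right)} = -2394$ ($q{\left(w \right)} = \left(33 + 81\right) \left(-31 + 10\right) = 114 \left(-21\right) = -2394$)
$q{\left(-53 - -22 \right)} - L^{3}{\left(-3 \right)} = -2394 - \left(-8\right)^{3} = -2394 - -512 = -2394 + 512 = -1882$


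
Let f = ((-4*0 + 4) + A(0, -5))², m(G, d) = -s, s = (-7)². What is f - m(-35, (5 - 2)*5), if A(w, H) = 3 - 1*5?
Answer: 53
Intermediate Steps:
s = 49
A(w, H) = -2 (A(w, H) = 3 - 5 = -2)
m(G, d) = -49 (m(G, d) = -1*49 = -49)
f = 4 (f = ((-4*0 + 4) - 2)² = ((0 + 4) - 2)² = (4 - 2)² = 2² = 4)
f - m(-35, (5 - 2)*5) = 4 - 1*(-49) = 4 + 49 = 53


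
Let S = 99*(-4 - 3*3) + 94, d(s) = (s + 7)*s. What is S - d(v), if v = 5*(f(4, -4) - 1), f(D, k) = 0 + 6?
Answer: -1993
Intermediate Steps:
f(D, k) = 6
v = 25 (v = 5*(6 - 1) = 5*5 = 25)
d(s) = s*(7 + s) (d(s) = (7 + s)*s = s*(7 + s))
S = -1193 (S = 99*(-4 - 9) + 94 = 99*(-13) + 94 = -1287 + 94 = -1193)
S - d(v) = -1193 - 25*(7 + 25) = -1193 - 25*32 = -1193 - 1*800 = -1193 - 800 = -1993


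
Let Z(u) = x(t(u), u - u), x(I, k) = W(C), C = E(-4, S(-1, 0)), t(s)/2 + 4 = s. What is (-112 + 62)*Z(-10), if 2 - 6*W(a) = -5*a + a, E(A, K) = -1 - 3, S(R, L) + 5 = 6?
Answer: 350/3 ≈ 116.67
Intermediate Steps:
t(s) = -8 + 2*s
S(R, L) = 1 (S(R, L) = -5 + 6 = 1)
E(A, K) = -4
C = -4
W(a) = ⅓ + 2*a/3 (W(a) = ⅓ - (-5*a + a)/6 = ⅓ - (-2)*a/3 = ⅓ + 2*a/3)
x(I, k) = -7/3 (x(I, k) = ⅓ + (⅔)*(-4) = ⅓ - 8/3 = -7/3)
Z(u) = -7/3
(-112 + 62)*Z(-10) = (-112 + 62)*(-7/3) = -50*(-7/3) = 350/3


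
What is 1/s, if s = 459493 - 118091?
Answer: 1/341402 ≈ 2.9291e-6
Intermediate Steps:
s = 341402
1/s = 1/341402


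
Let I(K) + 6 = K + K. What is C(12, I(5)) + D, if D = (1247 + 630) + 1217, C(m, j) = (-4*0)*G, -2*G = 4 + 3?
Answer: 3094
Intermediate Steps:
I(K) = -6 + 2*K (I(K) = -6 + (K + K) = -6 + 2*K)
G = -7/2 (G = -(4 + 3)/2 = -1/2*7 = -7/2 ≈ -3.5000)
C(m, j) = 0 (C(m, j) = -4*0*(-7/2) = 0*(-7/2) = 0)
D = 3094 (D = 1877 + 1217 = 3094)
C(12, I(5)) + D = 0 + 3094 = 3094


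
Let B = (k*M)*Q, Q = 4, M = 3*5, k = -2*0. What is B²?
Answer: 0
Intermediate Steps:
k = 0
M = 15
B = 0 (B = (0*15)*4 = 0*4 = 0)
B² = 0² = 0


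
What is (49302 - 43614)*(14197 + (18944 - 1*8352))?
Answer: 140999832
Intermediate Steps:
(49302 - 43614)*(14197 + (18944 - 1*8352)) = 5688*(14197 + (18944 - 8352)) = 5688*(14197 + 10592) = 5688*24789 = 140999832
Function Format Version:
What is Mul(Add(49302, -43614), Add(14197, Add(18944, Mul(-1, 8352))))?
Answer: 140999832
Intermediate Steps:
Mul(Add(49302, -43614), Add(14197, Add(18944, Mul(-1, 8352)))) = Mul(5688, Add(14197, Add(18944, -8352))) = Mul(5688, Add(14197, 10592)) = Mul(5688, 24789) = 140999832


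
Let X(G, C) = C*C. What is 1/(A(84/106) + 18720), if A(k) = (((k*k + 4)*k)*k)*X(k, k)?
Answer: 22164361129/414957292382880 ≈ 5.3414e-5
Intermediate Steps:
X(G, C) = C²
A(k) = k⁴*(4 + k²) (A(k) = (((k*k + 4)*k)*k)*k² = (((k² + 4)*k)*k)*k² = (((4 + k²)*k)*k)*k² = ((k*(4 + k²))*k)*k² = (k²*(4 + k²))*k² = k⁴*(4 + k²))
1/(A(84/106) + 18720) = 1/((84/106)⁴*(4 + (84/106)²) + 18720) = 1/((84*(1/106))⁴*(4 + (84*(1/106))²) + 18720) = 1/((42/53)⁴*(4 + (42/53)²) + 18720) = 1/(3111696*(4 + 1764/2809)/7890481 + 18720) = 1/((3111696/7890481)*(13000/2809) + 18720) = 1/(40452048000/22164361129 + 18720) = 1/(414957292382880/22164361129) = 22164361129/414957292382880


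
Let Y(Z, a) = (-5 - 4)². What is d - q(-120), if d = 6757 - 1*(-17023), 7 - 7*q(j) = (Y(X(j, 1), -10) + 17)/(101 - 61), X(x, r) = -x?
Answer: 475587/20 ≈ 23779.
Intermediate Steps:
Y(Z, a) = 81 (Y(Z, a) = (-9)² = 81)
q(j) = 13/20 (q(j) = 1 - (81 + 17)/(7*(101 - 61)) = 1 - 14/40 = 1 - ⅐*49/20 = 1 - 7/20 = 13/20)
d = 23780 (d = 6757 + 17023 = 23780)
d - q(-120) = 23780 - 1*13/20 = 23780 - 13/20 = 475587/20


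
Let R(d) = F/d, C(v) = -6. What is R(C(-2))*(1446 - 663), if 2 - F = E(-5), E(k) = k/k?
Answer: -261/2 ≈ -130.50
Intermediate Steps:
E(k) = 1
F = 1 (F = 2 - 1*1 = 2 - 1 = 1)
R(d) = 1/d
R(C(-2))*(1446 - 663) = (1446 - 663)/(-6) = -1/6*783 = -261/2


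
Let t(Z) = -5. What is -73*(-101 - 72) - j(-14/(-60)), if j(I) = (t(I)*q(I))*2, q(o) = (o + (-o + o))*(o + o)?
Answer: 568354/45 ≈ 12630.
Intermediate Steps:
q(o) = 2*o**2 (q(o) = (o + 0)*(2*o) = o*(2*o) = 2*o**2)
j(I) = -20*I**2 (j(I) = -10*I**2*2 = -20*I**2)
-73*(-101 - 72) - j(-14/(-60)) = -73*(-101 - 72) - (-20)*(-14/(-60))**2 = -73*(-173) - (-20)*(-14*(-1/60))**2 = 12629 - (-20)*(7/30)**2 = 12629 - (-20)*49/900 = 12629 - 1*(-49/45) = 12629 + 49/45 = 568354/45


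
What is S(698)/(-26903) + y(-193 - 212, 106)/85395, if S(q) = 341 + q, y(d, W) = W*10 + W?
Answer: -57356507/2297381685 ≈ -0.024966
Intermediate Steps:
y(d, W) = 11*W (y(d, W) = 10*W + W = 11*W)
S(698)/(-26903) + y(-193 - 212, 106)/85395 = (341 + 698)/(-26903) + (11*106)/85395 = 1039*(-1/26903) + 1166*(1/85395) = -1039/26903 + 1166/85395 = -57356507/2297381685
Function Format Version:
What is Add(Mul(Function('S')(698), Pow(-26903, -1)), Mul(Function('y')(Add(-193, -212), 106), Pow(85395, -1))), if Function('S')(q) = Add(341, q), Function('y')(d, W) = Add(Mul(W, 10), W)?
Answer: Rational(-57356507, 2297381685) ≈ -0.024966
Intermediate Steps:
Function('y')(d, W) = Mul(11, W) (Function('y')(d, W) = Add(Mul(10, W), W) = Mul(11, W))
Add(Mul(Function('S')(698), Pow(-26903, -1)), Mul(Function('y')(Add(-193, -212), 106), Pow(85395, -1))) = Add(Mul(Add(341, 698), Pow(-26903, -1)), Mul(Mul(11, 106), Pow(85395, -1))) = Add(Mul(1039, Rational(-1, 26903)), Mul(1166, Rational(1, 85395))) = Add(Rational(-1039, 26903), Rational(1166, 85395)) = Rational(-57356507, 2297381685)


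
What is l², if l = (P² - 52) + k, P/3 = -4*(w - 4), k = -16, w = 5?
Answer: 5776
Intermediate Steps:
P = -12 (P = 3*(-4*(5 - 4)) = 3*(-4*1) = 3*(-4) = -12)
l = 76 (l = ((-12)² - 52) - 16 = (144 - 52) - 16 = 92 - 16 = 76)
l² = 76² = 5776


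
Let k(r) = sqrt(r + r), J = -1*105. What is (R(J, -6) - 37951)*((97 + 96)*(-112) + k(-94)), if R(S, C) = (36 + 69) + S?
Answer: 820348816 - 75902*I*sqrt(47) ≈ 8.2035e+8 - 5.2036e+5*I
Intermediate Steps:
J = -105
R(S, C) = 105 + S
k(r) = sqrt(2)*sqrt(r) (k(r) = sqrt(2*r) = sqrt(2)*sqrt(r))
(R(J, -6) - 37951)*((97 + 96)*(-112) + k(-94)) = ((105 - 105) - 37951)*((97 + 96)*(-112) + sqrt(2)*sqrt(-94)) = (0 - 37951)*(193*(-112) + sqrt(2)*(I*sqrt(94))) = -37951*(-21616 + 2*I*sqrt(47)) = 820348816 - 75902*I*sqrt(47)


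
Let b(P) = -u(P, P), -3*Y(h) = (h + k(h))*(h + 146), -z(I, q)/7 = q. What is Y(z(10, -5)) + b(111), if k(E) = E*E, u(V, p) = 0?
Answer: -76020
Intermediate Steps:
z(I, q) = -7*q
k(E) = E²
Y(h) = -(146 + h)*(h + h²)/3 (Y(h) = -(h + h²)*(h + 146)/3 = -(h + h²)*(146 + h)/3 = -(146 + h)*(h + h²)/3)
b(P) = 0 (b(P) = -1*0 = 0)
Y(z(10, -5)) + b(111) = (-7*(-5))*(-146 - (-7*(-5))² - (-1029)*(-5))/3 + 0 = (⅓)*35*(-146 - 1*35² - 147*35) + 0 = (⅓)*35*(-146 - 1*1225 - 5145) + 0 = (⅓)*35*(-146 - 1225 - 5145) + 0 = (⅓)*35*(-6516) + 0 = -76020 + 0 = -76020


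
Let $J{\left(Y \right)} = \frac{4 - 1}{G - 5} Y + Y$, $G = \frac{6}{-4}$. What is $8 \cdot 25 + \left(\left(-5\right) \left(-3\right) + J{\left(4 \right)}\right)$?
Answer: $\frac{2823}{13} \approx 217.15$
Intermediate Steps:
$G = - \frac{3}{2}$ ($G = 6 \left(- \frac{1}{4}\right) = - \frac{3}{2} \approx -1.5$)
$J{\left(Y \right)} = \frac{7 Y}{13}$ ($J{\left(Y \right)} = \frac{4 - 1}{- \frac{3}{2} - 5} Y + Y = \frac{3}{- \frac{13}{2}} Y + Y = 3 \left(- \frac{2}{13}\right) Y + Y = - \frac{6 Y}{13} + Y = \frac{7 Y}{13}$)
$8 \cdot 25 + \left(\left(-5\right) \left(-3\right) + J{\left(4 \right)}\right) = 8 \cdot 25 + \left(\left(-5\right) \left(-3\right) + \frac{7}{13} \cdot 4\right) = 200 + \left(15 + \frac{28}{13}\right) = 200 + \frac{223}{13} = \frac{2823}{13}$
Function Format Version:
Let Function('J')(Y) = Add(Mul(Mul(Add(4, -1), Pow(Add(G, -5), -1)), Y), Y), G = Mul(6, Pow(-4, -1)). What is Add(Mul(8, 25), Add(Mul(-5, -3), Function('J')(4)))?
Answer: Rational(2823, 13) ≈ 217.15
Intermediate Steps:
G = Rational(-3, 2) (G = Mul(6, Rational(-1, 4)) = Rational(-3, 2) ≈ -1.5000)
Function('J')(Y) = Mul(Rational(7, 13), Y) (Function('J')(Y) = Add(Mul(Mul(Add(4, -1), Pow(Add(Rational(-3, 2), -5), -1)), Y), Y) = Add(Mul(Mul(3, Pow(Rational(-13, 2), -1)), Y), Y) = Add(Mul(Mul(3, Rational(-2, 13)), Y), Y) = Add(Mul(Rational(-6, 13), Y), Y) = Mul(Rational(7, 13), Y))
Add(Mul(8, 25), Add(Mul(-5, -3), Function('J')(4))) = Add(Mul(8, 25), Add(Mul(-5, -3), Mul(Rational(7, 13), 4))) = Add(200, Add(15, Rational(28, 13))) = Add(200, Rational(223, 13)) = Rational(2823, 13)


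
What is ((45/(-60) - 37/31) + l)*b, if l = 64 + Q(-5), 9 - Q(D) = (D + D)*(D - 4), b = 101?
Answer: -237249/124 ≈ -1913.3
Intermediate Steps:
Q(D) = 9 - 2*D*(-4 + D) (Q(D) = 9 - (D + D)*(D - 4) = 9 - 2*D*(-4 + D))
l = -17 (l = 64 + (9 - 2*(-5)² + 8*(-5)) = 64 + (9 - 2*25 - 40) = 64 + (9 - 50 - 40) = 64 - 81 = -17)
((45/(-60) - 37/31) + l)*b = ((45/(-60) - 37/31) - 17)*101 = ((45*(-1/60) - 37*1/31) - 17)*101 = ((-¾ - 37/31) - 17)*101 = (-241/124 - 17)*101 = -2349/124*101 = -237249/124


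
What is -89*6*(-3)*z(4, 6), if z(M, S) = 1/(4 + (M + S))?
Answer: 801/7 ≈ 114.43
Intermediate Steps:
z(M, S) = 1/(4 + M + S)
-89*6*(-3)*z(4, 6) = -89*6*(-3)/(4 + 4 + 6) = -(-1602)/14 = -89*(-9/7) = 801/7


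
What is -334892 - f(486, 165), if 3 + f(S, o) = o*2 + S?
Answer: -335705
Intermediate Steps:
f(S, o) = -3 + S + 2*o (f(S, o) = -3 + (o*2 + S) = -3 + (2*o + S) = -3 + (S + 2*o) = -3 + S + 2*o)
-334892 - f(486, 165) = -334892 - (-3 + 486 + 2*165) = -334892 - (-3 + 486 + 330) = -334892 - 1*813 = -334892 - 813 = -335705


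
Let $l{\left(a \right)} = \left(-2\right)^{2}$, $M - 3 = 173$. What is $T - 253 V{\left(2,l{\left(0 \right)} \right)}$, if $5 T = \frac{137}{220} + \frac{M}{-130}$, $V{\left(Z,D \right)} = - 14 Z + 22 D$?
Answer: $- \frac{217076091}{14300} \approx -15180.0$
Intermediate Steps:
$M = 176$ ($M = 3 + 173 = 176$)
$l{\left(a \right)} = 4$
$T = - \frac{2091}{14300}$ ($T = \frac{\frac{137}{220} + \frac{176}{-130}}{5} = \frac{137 \cdot \frac{1}{220} + 176 \left(- \frac{1}{130}\right)}{5} = \frac{\frac{137}{220} - \frac{88}{65}}{5} = \frac{1}{5} \left(- \frac{2091}{2860}\right) = - \frac{2091}{14300} \approx -0.14622$)
$T - 253 V{\left(2,l{\left(0 \right)} \right)} = - \frac{2091}{14300} - 253 \left(\left(-14\right) 2 + 22 \cdot 4\right) = - \frac{2091}{14300} - 253 \left(-28 + 88\right) = - \frac{2091}{14300} - 15180 = - \frac{217076091}{14300}$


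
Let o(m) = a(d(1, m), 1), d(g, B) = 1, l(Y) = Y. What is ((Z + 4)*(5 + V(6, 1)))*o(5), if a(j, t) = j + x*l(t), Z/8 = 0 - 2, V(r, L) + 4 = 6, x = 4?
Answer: -420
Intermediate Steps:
V(r, L) = 2 (V(r, L) = -4 + 6 = 2)
Z = -16 (Z = 8*(0 - 2) = 8*(-2) = -16)
a(j, t) = j + 4*t
o(m) = 5 (o(m) = 1 + 4*1 = 1 + 4 = 5)
((Z + 4)*(5 + V(6, 1)))*o(5) = ((-16 + 4)*(5 + 2))*5 = -12*7*5 = -84*5 = -420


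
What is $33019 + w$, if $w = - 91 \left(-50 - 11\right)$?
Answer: $38570$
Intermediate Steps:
$w = 5551$ ($w = \left(-91\right) \left(-61\right) = 5551$)
$33019 + w = 33019 + 5551 = 38570$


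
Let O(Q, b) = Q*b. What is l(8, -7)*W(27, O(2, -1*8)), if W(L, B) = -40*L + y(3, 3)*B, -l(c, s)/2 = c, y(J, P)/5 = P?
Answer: 21120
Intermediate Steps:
y(J, P) = 5*P
l(c, s) = -2*c
W(L, B) = -40*L + 15*B (W(L, B) = -40*L + (5*3)*B = -40*L + 15*B)
l(8, -7)*W(27, O(2, -1*8)) = (-2*8)*(-40*27 + 15*(2*(-1*8))) = -16*(-1080 + 15*(2*(-8))) = -16*(-1080 + 15*(-16)) = -16*(-1080 - 240) = -16*(-1320) = 21120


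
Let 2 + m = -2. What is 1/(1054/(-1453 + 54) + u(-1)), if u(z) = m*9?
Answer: -1399/51418 ≈ -0.027208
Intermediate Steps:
m = -4 (m = -2 - 2 = -4)
u(z) = -36 (u(z) = -4*9 = -36)
1/(1054/(-1453 + 54) + u(-1)) = 1/(1054/(-1453 + 54) - 36) = 1/(1054/(-1399) - 36) = 1/(-1/1399*1054 - 36) = 1/(-1054/1399 - 36) = 1/(-51418/1399) = -1399/51418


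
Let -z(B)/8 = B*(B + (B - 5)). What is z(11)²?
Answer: 2238016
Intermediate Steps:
z(B) = -8*B*(-5 + 2*B) (z(B) = -8*B*(B + (B - 5)) = -8*B*(B + (-5 + B)) = -8*B*(-5 + 2*B))
z(11)² = (8*11*(5 - 2*11))² = (8*11*(5 - 22))² = (8*11*(-17))² = (-1496)² = 2238016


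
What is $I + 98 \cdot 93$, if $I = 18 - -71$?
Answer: $9203$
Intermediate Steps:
$I = 89$ ($I = 18 + 71 = 89$)
$I + 98 \cdot 93 = 89 + 98 \cdot 93 = 89 + 9114 = 9203$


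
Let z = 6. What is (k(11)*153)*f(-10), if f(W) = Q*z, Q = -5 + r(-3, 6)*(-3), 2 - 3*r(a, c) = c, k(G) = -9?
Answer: 8262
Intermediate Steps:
r(a, c) = ⅔ - c/3
Q = -1 (Q = -5 + (⅔ - ⅓*6)*(-3) = -5 + (⅔ - 2)*(-3) = -5 - 4/3*(-3) = -5 + 4 = -1)
f(W) = -6 (f(W) = -1*6 = -6)
(k(11)*153)*f(-10) = -9*153*(-6) = -1377*(-6) = 8262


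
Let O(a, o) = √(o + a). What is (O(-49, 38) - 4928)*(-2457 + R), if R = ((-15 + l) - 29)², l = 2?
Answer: 3415104 - 693*I*√11 ≈ 3.4151e+6 - 2298.4*I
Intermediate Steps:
O(a, o) = √(a + o)
R = 1764 (R = ((-15 + 2) - 29)² = (-13 - 29)² = (-42)² = 1764)
(O(-49, 38) - 4928)*(-2457 + R) = (√(-49 + 38) - 4928)*(-2457 + 1764) = (√(-11) - 4928)*(-693) = (I*√11 - 4928)*(-693) = (-4928 + I*√11)*(-693) = 3415104 - 693*I*√11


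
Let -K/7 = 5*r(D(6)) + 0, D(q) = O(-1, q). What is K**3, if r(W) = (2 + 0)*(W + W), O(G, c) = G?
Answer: 2744000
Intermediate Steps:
D(q) = -1
r(W) = 4*W (r(W) = 2*(2*W) = 4*W)
K = 140 (K = -7*(5*(4*(-1)) + 0) = -7*(5*(-4) + 0) = -7*(-20 + 0) = -7*(-20) = 140)
K**3 = 140**3 = 2744000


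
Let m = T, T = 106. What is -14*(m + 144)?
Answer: -3500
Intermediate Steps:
m = 106
-14*(m + 144) = -14*(106 + 144) = -14*250 = -3500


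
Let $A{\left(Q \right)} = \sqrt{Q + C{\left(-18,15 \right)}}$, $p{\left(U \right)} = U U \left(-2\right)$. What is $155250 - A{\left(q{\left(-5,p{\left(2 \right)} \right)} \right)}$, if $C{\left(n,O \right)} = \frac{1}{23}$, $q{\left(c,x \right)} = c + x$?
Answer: $155250 - \frac{i \sqrt{6854}}{23} \approx 1.5525 \cdot 10^{5} - 3.5995 i$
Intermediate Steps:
$p{\left(U \right)} = - 2 U^{2}$ ($p{\left(U \right)} = U^{2} \left(-2\right) = - 2 U^{2}$)
$C{\left(n,O \right)} = \frac{1}{23}$
$A{\left(Q \right)} = \sqrt{\frac{1}{23} + Q}$ ($A{\left(Q \right)} = \sqrt{Q + \frac{1}{23}} = \sqrt{\frac{1}{23} + Q}$)
$155250 - A{\left(q{\left(-5,p{\left(2 \right)} \right)} \right)} = 155250 - \frac{\sqrt{23 + 529 \left(-5 - 2 \cdot 2^{2}\right)}}{23} = 155250 - \frac{\sqrt{23 + 529 \left(-5 - 8\right)}}{23} = 155250 - \frac{\sqrt{23 + 529 \left(-13\right)}}{23} = 155250 - \frac{\sqrt{23 - 6877}}{23} = 155250 - \frac{\sqrt{-6854}}{23} = 155250 - \frac{i \sqrt{6854}}{23}$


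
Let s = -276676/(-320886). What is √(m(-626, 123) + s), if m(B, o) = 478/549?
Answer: 2*√512306068723/1087447 ≈ 1.3164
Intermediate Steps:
m(B, o) = 478/549 (m(B, o) = 478*(1/549) = 478/549)
s = 138338/160443 (s = -276676*(-1/320886) = 138338/160443 ≈ 0.86223)
√(m(-626, 123) + s) = √(478/549 + 138338/160443) = √(1884436/1087447) = 2*√512306068723/1087447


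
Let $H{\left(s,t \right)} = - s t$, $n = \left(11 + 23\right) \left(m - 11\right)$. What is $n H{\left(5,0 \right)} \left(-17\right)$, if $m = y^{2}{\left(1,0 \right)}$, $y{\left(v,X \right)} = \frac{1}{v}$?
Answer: $0$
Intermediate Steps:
$m = 1$ ($m = \left(1^{-1}\right)^{2} = 1^{2} = 1$)
$n = -340$ ($n = \left(11 + 23\right) \left(1 - 11\right) = 34 \left(-10\right) = -340$)
$H{\left(s,t \right)} = - s t$
$n H{\left(5,0 \right)} \left(-17\right) = - 340 \left(\left(-1\right) 5 \cdot 0\right) \left(-17\right) = \left(-340\right) 0 \left(-17\right) = 0 \left(-17\right) = 0$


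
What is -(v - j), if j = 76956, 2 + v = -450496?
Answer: 527454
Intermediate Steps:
v = -450498 (v = -2 - 450496 = -450498)
-(v - j) = -(-450498 - 1*76956) = -(-450498 - 76956) = -1*(-527454) = 527454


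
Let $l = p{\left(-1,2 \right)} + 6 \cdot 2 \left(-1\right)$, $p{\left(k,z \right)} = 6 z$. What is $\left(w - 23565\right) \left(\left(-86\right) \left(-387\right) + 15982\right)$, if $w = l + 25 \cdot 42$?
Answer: $-1109178960$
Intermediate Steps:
$l = 0$ ($l = 6 \cdot 2 + 6 \cdot 2 \left(-1\right) = 12 + 12 \left(-1\right) = 12 - 12 = 0$)
$w = 1050$ ($w = 0 + 25 \cdot 42 = 0 + 1050 = 1050$)
$\left(w - 23565\right) \left(\left(-86\right) \left(-387\right) + 15982\right) = \left(1050 - 23565\right) \left(\left(-86\right) \left(-387\right) + 15982\right) = - 22515 \left(33282 + 15982\right) = \left(-22515\right) 49264 = -1109178960$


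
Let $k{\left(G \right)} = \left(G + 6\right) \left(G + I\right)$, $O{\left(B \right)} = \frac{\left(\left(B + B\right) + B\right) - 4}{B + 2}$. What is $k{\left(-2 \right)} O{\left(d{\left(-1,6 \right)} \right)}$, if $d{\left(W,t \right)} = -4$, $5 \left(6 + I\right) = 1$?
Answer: $- \frac{1248}{5} \approx -249.6$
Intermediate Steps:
$I = - \frac{29}{5}$ ($I = -6 + \frac{1}{5} \cdot 1 = -6 + \frac{1}{5} = - \frac{29}{5} \approx -5.8$)
$O{\left(B \right)} = \frac{-4 + 3 B}{2 + B}$ ($O{\left(B \right)} = \frac{\left(2 B + B\right) - 4}{2 + B} = \frac{3 B - 4}{2 + B} = \frac{-4 + 3 B}{2 + B}$)
$k{\left(G \right)} = \left(6 + G\right) \left(- \frac{29}{5} + G\right)$ ($k{\left(G \right)} = \left(G + 6\right) \left(G - \frac{29}{5}\right) = \left(6 + G\right) \left(- \frac{29}{5} + G\right)$)
$k{\left(-2 \right)} O{\left(d{\left(-1,6 \right)} \right)} = \left(- \frac{174}{5} + \left(-2\right)^{2} + \frac{1}{5} \left(-2\right)\right) \frac{-4 + 3 \left(-4\right)}{2 - 4} = \left(- \frac{174}{5} + 4 - \frac{2}{5}\right) \frac{-4 - 12}{-2} = - \frac{156 \left(\left(- \frac{1}{2}\right) \left(-16\right)\right)}{5} = \left(- \frac{156}{5}\right) 8 = - \frac{1248}{5}$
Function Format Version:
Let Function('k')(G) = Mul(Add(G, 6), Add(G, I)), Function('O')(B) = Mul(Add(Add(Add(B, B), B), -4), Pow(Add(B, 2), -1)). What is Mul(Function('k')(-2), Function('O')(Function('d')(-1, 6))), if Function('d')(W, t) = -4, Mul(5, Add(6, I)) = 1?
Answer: Rational(-1248, 5) ≈ -249.60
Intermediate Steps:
I = Rational(-29, 5) (I = Add(-6, Mul(Rational(1, 5), 1)) = Add(-6, Rational(1, 5)) = Rational(-29, 5) ≈ -5.8000)
Function('O')(B) = Mul(Pow(Add(2, B), -1), Add(-4, Mul(3, B))) (Function('O')(B) = Mul(Add(Add(Mul(2, B), B), -4), Pow(Add(2, B), -1)) = Mul(Add(Mul(3, B), -4), Pow(Add(2, B), -1)) = Mul(Add(-4, Mul(3, B)), Pow(Add(2, B), -1)) = Mul(Pow(Add(2, B), -1), Add(-4, Mul(3, B))))
Function('k')(G) = Mul(Add(6, G), Add(Rational(-29, 5), G)) (Function('k')(G) = Mul(Add(G, 6), Add(G, Rational(-29, 5))) = Mul(Add(6, G), Add(Rational(-29, 5), G)))
Mul(Function('k')(-2), Function('O')(Function('d')(-1, 6))) = Mul(Add(Rational(-174, 5), Pow(-2, 2), Mul(Rational(1, 5), -2)), Mul(Pow(Add(2, -4), -1), Add(-4, Mul(3, -4)))) = Mul(Add(Rational(-174, 5), 4, Rational(-2, 5)), Mul(Pow(-2, -1), Add(-4, -12))) = Mul(Rational(-156, 5), Mul(Rational(-1, 2), -16)) = Mul(Rational(-156, 5), 8) = Rational(-1248, 5)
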